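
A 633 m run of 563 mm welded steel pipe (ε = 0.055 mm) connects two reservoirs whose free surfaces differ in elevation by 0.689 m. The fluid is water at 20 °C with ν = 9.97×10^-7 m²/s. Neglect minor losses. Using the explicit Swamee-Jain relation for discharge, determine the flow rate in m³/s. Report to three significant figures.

Swamee-Jain (Type II): Q = -0.965·√(gD⁵h_f/L)·ln[ε/(3.7D) + √(3.17ν²L/(gD³h_f))]
√(gD⁵h_f/L) = √(9.81·0.563⁵·0.689/633) = 0.02458
ε/(3.7D) = 2.64×10^-5; √(3.17ν²L/(gD³h_f)) = 4.07×10^-5
Q = -0.965·0.02458·ln(6.707×10^-5) = 0.2279 m³/s
Check: V = 0.915 m/s, Re = 5.17×10^5, f = 0.01438, h_f = 0.691 m ≈ 0.689 m ✓

Q ≈ 0.228 m³/s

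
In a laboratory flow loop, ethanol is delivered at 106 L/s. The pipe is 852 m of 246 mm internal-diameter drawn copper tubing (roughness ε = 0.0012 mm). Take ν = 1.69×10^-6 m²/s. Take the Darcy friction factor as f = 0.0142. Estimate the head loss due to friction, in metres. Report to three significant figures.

V = 4Q/(πD²) = 4·0.106/(π·0.246²) = 2.230 m/s
h_f = f(L/D)V²/(2g) = 0.01420·(852/0.246)·2.230²/(2·9.81) = 12.47 m

h_f ≈ 12.5 m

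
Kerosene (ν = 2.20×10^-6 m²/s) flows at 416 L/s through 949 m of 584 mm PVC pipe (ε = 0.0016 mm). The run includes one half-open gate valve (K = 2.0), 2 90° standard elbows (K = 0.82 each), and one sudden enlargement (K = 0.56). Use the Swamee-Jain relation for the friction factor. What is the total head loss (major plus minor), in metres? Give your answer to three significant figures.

H_L ≈ 3.23 m

V = 4Q/(πD²) = 1.553 m/s; V²/2g = 0.1229 m
Re = 4.12×10^5, ε/D = 2.74×10^-6 → f = 0.01359 (Swamee-Jain)
Major: h_f = f(L/D)·V²/2g = 0.01359·1625·0.1229 = 2.716 m
Minor: ΣK = 4.20; h_m = ΣK·V²/2g = 0.5163 m
Total H_L = 2.716 + 0.5163 = 3.232 m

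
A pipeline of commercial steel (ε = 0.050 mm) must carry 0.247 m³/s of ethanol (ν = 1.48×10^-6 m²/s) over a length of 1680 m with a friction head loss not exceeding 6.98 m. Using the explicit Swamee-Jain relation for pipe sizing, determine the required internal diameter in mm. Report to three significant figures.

D ≈ 452 mm

Swamee-Jain (Type III): D = 0.66·[ε^1.25·(LQ²/(gh_f))^4.75 + ν·Q^9.4·(L/(gh_f))^5.2]^0.04
LQ²/(gh_f) = 1.497; L/(gh_f) = 24.53
Term 1 = ε^1.25·(…)^4.75 = 2.86×10^-5; Term 2 = ν·Q^9.4·(…)^5.2 = 4.88×10^-5
D = 0.66·(2.86×10^-5 + 4.88×10^-5)^0.04 = 0.4519 m = 452 mm
Check: V = 1.54 m/s, Re = 4.70×10^5, f = 0.01469, h_f = 6.60 m ≈ 6.98 m ✓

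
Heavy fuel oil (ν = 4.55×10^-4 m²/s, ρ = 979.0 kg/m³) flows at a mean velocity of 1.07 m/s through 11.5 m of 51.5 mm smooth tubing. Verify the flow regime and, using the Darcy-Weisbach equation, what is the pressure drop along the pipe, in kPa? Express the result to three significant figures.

Re = VD/ν = 1.07·0.05150/4.55×10^-4 = 121 → laminar (Re < 2300)
f = 64/Re = 0.5284
h_f = f(L/D)V²/(2g) = 0.5284·(11.5/0.05150)·1.07²/(2·9.81) = 6.886 m
Δp = ρg·h_f = 979.0·9.81·6.886 = 66.13 kPa

Δp ≈ 66.1 kPa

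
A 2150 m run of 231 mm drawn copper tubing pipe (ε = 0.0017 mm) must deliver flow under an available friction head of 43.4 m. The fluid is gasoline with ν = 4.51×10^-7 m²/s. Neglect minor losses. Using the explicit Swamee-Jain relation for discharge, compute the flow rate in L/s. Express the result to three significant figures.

Q ≈ 120 L/s

Swamee-Jain (Type II): Q = -0.965·√(gD⁵h_f/L)·ln[ε/(3.7D) + √(3.17ν²L/(gD³h_f))]
√(gD⁵h_f/L) = √(9.81·0.231⁵·43.4/2150) = 0.01141
ε/(3.7D) = 1.99×10^-6; √(3.17ν²L/(gD³h_f)) = 1.63×10^-5
Q = -0.965·0.01141·ln(1.824×10^-5) = 0.1202 m³/s
Check: V = 2.87 m/s, Re = 1.47×10^6, f = 0.01112, h_f = 43.4 m ≈ 43.4 m ✓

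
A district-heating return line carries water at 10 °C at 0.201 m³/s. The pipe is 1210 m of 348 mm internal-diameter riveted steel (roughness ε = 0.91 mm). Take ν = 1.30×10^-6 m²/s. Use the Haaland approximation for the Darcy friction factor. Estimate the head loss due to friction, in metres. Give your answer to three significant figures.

h_f ≈ 20.2 m

V = 4Q/(πD²) = 4·0.201/(π·0.348²) = 2.113 m/s
Re = VD/ν = 2.113·0.348/1.30×10^-6 = 5.66×10^5 → turbulent
ε/D = 0.91/348 = 0.00261
Haaland: f = 0.02547
h_f = f(L/D)V²/(2g) = 0.02547·(1210/0.348)·2.113²/(2·9.81) = 20.16 m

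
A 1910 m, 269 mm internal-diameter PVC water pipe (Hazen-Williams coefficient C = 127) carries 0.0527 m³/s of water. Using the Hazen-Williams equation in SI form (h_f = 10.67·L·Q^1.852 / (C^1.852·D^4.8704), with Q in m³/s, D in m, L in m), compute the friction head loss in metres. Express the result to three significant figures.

h_f = 10.67·1910·0.0527^1.852 / (127^1.852·0.269^4.8704) = 6.654 m

h_f ≈ 6.65 m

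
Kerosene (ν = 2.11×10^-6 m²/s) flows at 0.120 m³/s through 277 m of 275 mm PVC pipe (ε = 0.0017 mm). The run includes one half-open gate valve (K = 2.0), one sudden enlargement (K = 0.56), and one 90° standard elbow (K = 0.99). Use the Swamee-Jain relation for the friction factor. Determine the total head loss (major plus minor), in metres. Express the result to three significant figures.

V = 4Q/(πD²) = 2.020 m/s; V²/2g = 0.2080 m
Re = 2.63×10^5, ε/D = 6.18×10^-6 → f = 0.01480 (Swamee-Jain)
Major: h_f = f(L/D)·V²/2g = 0.01480·1007·0.2080 = 3.101 m
Minor: ΣK = 3.55; h_m = ΣK·V²/2g = 0.7386 m
Total H_L = 3.101 + 0.7386 = 3.840 m

H_L ≈ 3.84 m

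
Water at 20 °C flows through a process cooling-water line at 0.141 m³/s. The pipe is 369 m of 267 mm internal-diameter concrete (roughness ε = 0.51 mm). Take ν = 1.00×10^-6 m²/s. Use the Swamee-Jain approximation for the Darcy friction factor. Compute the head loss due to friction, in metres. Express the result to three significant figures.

V = 4Q/(πD²) = 4·0.141/(π·0.267²) = 2.518 m/s
Re = VD/ν = 2.518·0.267/1.00×10^-6 = 6.72×10^5 → turbulent
ε/D = 0.51/267 = 0.00191
Swamee-Jain: f = 0.02352
h_f = f(L/D)V²/(2g) = 0.02352·(369/0.267)·2.518²/(2·9.81) = 10.51 m

h_f ≈ 10.5 m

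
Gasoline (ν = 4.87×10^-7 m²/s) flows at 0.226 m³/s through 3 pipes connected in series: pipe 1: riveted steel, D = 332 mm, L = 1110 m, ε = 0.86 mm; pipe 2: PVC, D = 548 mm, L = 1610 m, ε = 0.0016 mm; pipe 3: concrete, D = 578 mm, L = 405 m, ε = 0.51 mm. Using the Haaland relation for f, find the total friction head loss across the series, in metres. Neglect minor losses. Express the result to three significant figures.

Pipe 1: V = 2.611 m/s, Re = 1.78×10^6, ε/D = 0.00259, f = 0.02524, h_1 = f(L/D)V²/2g = 29.32 m
Pipe 2: V = 0.9582 m/s, Re = 1.08×10^6, ε/D = 2.92×10^-6, f = 0.01149, h_2 = f(L/D)V²/2g = 1.580 m
Pipe 3: V = 0.8613 m/s, Re = 1.02×10^6, ε/D = 8.82×10^-4, f = 0.01937, h_3 = f(L/D)V²/2g = 0.5133 m
Series → Q common, losses add: H = Σh = 31.41 m

H ≈ 31.4 m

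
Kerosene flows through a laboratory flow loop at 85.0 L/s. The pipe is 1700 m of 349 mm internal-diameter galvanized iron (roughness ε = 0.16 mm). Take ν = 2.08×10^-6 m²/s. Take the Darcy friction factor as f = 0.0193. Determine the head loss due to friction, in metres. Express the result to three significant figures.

V = 4Q/(πD²) = 4·0.0850/(π·0.349²) = 0.8885 m/s
h_f = f(L/D)V²/(2g) = 0.01930·(1700/0.349)·0.8885²/(2·9.81) = 3.783 m

h_f ≈ 3.78 m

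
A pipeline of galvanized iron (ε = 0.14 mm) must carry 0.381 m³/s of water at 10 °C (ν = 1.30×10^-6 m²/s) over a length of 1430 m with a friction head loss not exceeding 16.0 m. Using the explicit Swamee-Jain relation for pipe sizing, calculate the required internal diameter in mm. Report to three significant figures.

Swamee-Jain (Type III): D = 0.66·[ε^1.25·(LQ²/(gh_f))^4.75 + ν·Q^9.4·(L/(gh_f))^5.2]^0.04
LQ²/(gh_f) = 1.323; L/(gh_f) = 9.111
Term 1 = ε^1.25·(…)^4.75 = 5.75×10^-5; Term 2 = ν·Q^9.4·(…)^5.2 = 1.46×10^-5
D = 0.66·(5.75×10^-5 + 1.46×10^-5)^0.04 = 0.4507 m = 451 mm
Check: V = 2.39 m/s, Re = 8.28×10^5, f = 0.01599, h_f = 14.8 m ≈ 16.0 m ✓

D ≈ 451 mm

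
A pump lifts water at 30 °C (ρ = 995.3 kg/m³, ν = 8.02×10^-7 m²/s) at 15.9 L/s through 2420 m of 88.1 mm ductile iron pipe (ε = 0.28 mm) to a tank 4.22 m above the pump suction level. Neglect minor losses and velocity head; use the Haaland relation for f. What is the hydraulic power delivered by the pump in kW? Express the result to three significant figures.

V = 4Q/(πD²) = 2.608 m/s; Re = 2.87×10^5; ε/D = 0.00318; f = 0.02705
h_f = f(L/D)V²/2g = 257.7 m
Total head H = z + h_f = 4.22 + 257.7 = 261.9 m
P_hyd = ρgQH = 995.3·9.81·0.0159·261.9 = 40.66 kW

P_hyd ≈ 40.7 kW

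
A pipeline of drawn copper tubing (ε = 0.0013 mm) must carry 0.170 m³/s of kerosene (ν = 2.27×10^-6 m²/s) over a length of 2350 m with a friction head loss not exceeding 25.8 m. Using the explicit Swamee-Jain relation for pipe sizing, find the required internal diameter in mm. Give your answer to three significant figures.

D ≈ 321 mm

Swamee-Jain (Type III): D = 0.66·[ε^1.25·(LQ²/(gh_f))^4.75 + ν·Q^9.4·(L/(gh_f))^5.2]^0.04
LQ²/(gh_f) = 0.2683; L/(gh_f) = 9.285
Term 1 = ε^1.25·(…)^4.75 = 8.48×10^-11; Term 2 = ν·Q^9.4·(…)^5.2 = 1.43×10^-8
D = 0.66·(8.48×10^-11 + 1.43×10^-8)^0.04 = 0.3205 m = 321 mm
Check: V = 2.11 m/s, Re = 2.98×10^5, f = 0.01444, h_f = 24.0 m ≈ 25.8 m ✓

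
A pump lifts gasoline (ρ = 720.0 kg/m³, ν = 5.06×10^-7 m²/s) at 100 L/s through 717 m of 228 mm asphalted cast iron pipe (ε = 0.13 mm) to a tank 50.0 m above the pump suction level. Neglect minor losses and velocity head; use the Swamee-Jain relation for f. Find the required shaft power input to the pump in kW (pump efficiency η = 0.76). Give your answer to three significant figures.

P_shaft ≈ 62.3 kW

V = 4Q/(πD²) = 2.449 m/s; Re = 1.10×10^6; ε/D = 5.70×10^-4; f = 0.01771
h_f = f(L/D)V²/2g = 17.03 m
Total head H = z + h_f = 50.0 + 17.03 = 67.03 m
P_hyd = ρgQH = 720.0·9.81·0.100·67.03 = 47.35 kW
P_shaft = P_hyd/η = 47.35/0.76 = 62.30 kW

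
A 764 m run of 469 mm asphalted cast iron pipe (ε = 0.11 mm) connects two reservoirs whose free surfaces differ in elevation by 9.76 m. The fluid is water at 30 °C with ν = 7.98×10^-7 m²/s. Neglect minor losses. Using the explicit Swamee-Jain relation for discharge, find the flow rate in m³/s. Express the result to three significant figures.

Swamee-Jain (Type II): Q = -0.965·√(gD⁵h_f/L)·ln[ε/(3.7D) + √(3.17ν²L/(gD³h_f))]
√(gD⁵h_f/L) = √(9.81·0.469⁵·9.76/764) = 0.05333
ε/(3.7D) = 6.34×10^-5; √(3.17ν²L/(gD³h_f)) = 1.25×10^-5
Q = -0.965·0.05333·ln(7.589×10^-5) = 0.4882 m³/s
Check: V = 2.83 m/s, Re = 1.66×10^6, f = 0.01481, h_f = 9.82 m ≈ 9.76 m ✓

Q ≈ 0.488 m³/s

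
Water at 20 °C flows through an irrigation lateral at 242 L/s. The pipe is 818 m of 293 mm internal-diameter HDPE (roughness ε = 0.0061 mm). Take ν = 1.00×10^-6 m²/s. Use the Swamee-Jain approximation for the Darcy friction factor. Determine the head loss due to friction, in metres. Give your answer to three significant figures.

V = 4Q/(πD²) = 4·0.242/(π·0.293²) = 3.589 m/s
Re = VD/ν = 3.589·0.293/1.00×10^-6 = 1.05×10^6 → turbulent
ε/D = 0.0061/293 = 2.08×10^-5
Swamee-Jain: f = 0.01202
h_f = f(L/D)V²/(2g) = 0.01202·(818/0.293)·3.589²/(2·9.81) = 22.03 m

h_f ≈ 22.0 m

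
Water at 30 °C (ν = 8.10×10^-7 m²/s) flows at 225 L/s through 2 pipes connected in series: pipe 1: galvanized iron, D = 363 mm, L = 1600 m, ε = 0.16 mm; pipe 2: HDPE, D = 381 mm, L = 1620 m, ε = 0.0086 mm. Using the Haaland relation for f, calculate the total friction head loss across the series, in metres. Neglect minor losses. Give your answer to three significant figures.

Pipe 1: V = 2.174 m/s, Re = 9.74×10^5, ε/D = 4.41×10^-4, f = 0.01676, h_1 = f(L/D)V²/2g = 17.80 m
Pipe 2: V = 1.974 m/s, Re = 9.28×10^5, ε/D = 2.26×10^-5, f = 0.01214, h_2 = f(L/D)V²/2g = 10.24 m
Series → Q common, losses add: H = Σh = 28.04 m

H ≈ 28.0 m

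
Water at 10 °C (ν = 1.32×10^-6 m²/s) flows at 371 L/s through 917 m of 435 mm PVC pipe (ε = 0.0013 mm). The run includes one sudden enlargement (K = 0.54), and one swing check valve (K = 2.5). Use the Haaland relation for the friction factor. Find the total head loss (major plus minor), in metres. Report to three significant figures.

V = 4Q/(πD²) = 2.496 m/s; V²/2g = 0.3176 m
Re = 8.23×10^5, ε/D = 2.99×10^-6 → f = 0.01202 (Haaland)
Major: h_f = f(L/D)·V²/2g = 0.01202·2108·0.3176 = 8.047 m
Minor: ΣK = 3.04; h_m = ΣK·V²/2g = 0.9656 m
Total H_L = 8.047 + 0.9656 = 9.013 m

H_L ≈ 9.01 m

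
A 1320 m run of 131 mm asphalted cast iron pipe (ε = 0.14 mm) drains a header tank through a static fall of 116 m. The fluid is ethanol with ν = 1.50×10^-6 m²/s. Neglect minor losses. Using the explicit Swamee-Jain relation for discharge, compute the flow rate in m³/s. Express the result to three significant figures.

Swamee-Jain (Type II): Q = -0.965·√(gD⁵h_f/L)·ln[ε/(3.7D) + √(3.17ν²L/(gD³h_f))]
√(gD⁵h_f/L) = √(9.81·0.131⁵·116/1320) = 0.005767
ε/(3.7D) = 2.89×10^-4; √(3.17ν²L/(gD³h_f)) = 6.07×10^-5
Q = -0.965·0.005767·ln(3.495×10^-4) = 0.04429 m³/s
Check: V = 3.29 m/s, Re = 2.87×10^5, f = 0.02107, h_f = 117 m ≈ 116 m ✓

Q ≈ 0.0443 m³/s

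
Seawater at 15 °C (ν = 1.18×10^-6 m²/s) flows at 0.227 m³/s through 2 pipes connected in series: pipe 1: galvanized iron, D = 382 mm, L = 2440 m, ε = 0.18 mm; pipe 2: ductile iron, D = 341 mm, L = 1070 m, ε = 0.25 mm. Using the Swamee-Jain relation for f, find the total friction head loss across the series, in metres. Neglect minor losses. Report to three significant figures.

Pipe 1: V = 1.981 m/s, Re = 6.41×10^5, ε/D = 4.71×10^-4, f = 0.01739, h_1 = f(L/D)V²/2g = 22.21 m
Pipe 2: V = 2.486 m/s, Re = 7.18×10^5, ε/D = 7.33×10^-4, f = 0.01887, h_2 = f(L/D)V²/2g = 18.64 m
Series → Q common, losses add: H = Σh = 40.85 m

H ≈ 40.8 m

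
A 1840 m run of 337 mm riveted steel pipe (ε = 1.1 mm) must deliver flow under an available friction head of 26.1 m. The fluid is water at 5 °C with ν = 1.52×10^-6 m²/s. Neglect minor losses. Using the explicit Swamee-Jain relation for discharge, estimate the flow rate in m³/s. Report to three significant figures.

Q ≈ 0.166 m³/s

Swamee-Jain (Type II): Q = -0.965·√(gD⁵h_f/L)·ln[ε/(3.7D) + √(3.17ν²L/(gD³h_f))]
√(gD⁵h_f/L) = √(9.81·0.337⁵·26.1/1840) = 0.02459
ε/(3.7D) = 8.82×10^-4; √(3.17ν²L/(gD³h_f)) = 3.71×10^-5
Q = -0.965·0.02459·ln(9.193×10^-4) = 0.1659 m³/s
Check: V = 1.86 m/s, Re = 4.12×10^5, f = 0.02723, h_f = 26.2 m ≈ 26.1 m ✓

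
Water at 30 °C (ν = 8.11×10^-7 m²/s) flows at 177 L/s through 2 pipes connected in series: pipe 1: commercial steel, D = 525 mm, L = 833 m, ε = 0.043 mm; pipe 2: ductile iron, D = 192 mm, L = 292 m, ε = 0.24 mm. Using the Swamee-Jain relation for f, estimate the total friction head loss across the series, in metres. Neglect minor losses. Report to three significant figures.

Pipe 1: V = 0.8176 m/s, Re = 5.29×10^5, ε/D = 8.19×10^-5, f = 0.01415, h_1 = f(L/D)V²/2g = 0.7651 m
Pipe 2: V = 6.113 m/s, Re = 1.45×10^6, ε/D = 0.00125, f = 0.02100, h_2 = f(L/D)V²/2g = 60.82 m
Series → Q common, losses add: H = Σh = 61.59 m

H ≈ 61.6 m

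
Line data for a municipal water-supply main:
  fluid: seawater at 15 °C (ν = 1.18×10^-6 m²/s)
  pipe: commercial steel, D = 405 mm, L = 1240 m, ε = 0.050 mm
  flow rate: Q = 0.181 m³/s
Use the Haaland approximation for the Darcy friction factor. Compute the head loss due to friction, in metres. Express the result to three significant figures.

V = 4Q/(πD²) = 4·0.181/(π·0.405²) = 1.405 m/s
Re = VD/ν = 1.405·0.405/1.18×10^-6 = 4.82×10^5 → turbulent
ε/D = 0.050/405 = 1.23×10^-4
Haaland: f = 0.01458
h_f = f(L/D)V²/(2g) = 0.01458·(1240/0.405)·1.405²/(2·9.81) = 4.491 m

h_f ≈ 4.49 m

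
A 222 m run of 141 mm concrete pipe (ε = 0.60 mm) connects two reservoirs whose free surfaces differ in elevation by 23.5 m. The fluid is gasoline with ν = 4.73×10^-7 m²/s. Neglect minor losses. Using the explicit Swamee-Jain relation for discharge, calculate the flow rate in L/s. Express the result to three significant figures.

Q ≈ 49.6 L/s

Swamee-Jain (Type II): Q = -0.965·√(gD⁵h_f/L)·ln[ε/(3.7D) + √(3.17ν²L/(gD³h_f))]
√(gD⁵h_f/L) = √(9.81·0.141⁵·23.5/222) = 0.007607
ε/(3.7D) = 0.00115; √(3.17ν²L/(gD³h_f)) = 1.56×10^-5
Q = -0.965·0.007607·ln(0.001166) = 0.04959 m³/s
Check: V = 3.18 m/s, Re = 9.47×10^5, f = 0.02911, h_f = 23.6 m ≈ 23.5 m ✓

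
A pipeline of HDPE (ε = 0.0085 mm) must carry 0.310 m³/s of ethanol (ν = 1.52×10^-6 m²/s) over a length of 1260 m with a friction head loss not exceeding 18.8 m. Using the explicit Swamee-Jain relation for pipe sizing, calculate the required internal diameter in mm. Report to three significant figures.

Swamee-Jain (Type III): D = 0.66·[ε^1.25·(LQ²/(gh_f))^4.75 + ν·Q^9.4·(L/(gh_f))^5.2]^0.04
LQ²/(gh_f) = 0.6565; L/(gh_f) = 6.832
Term 1 = ε^1.25·(…)^4.75 = 6.22×10^-8; Term 2 = ν·Q^9.4·(…)^5.2 = 5.50×10^-7
D = 0.66·(6.22×10^-8 + 5.50×10^-7)^0.04 = 0.3724 m = 372 mm
Check: V = 2.85 m/s, Re = 6.97×10^5, f = 0.01278, h_f = 17.9 m ≈ 18.8 m ✓

D ≈ 372 mm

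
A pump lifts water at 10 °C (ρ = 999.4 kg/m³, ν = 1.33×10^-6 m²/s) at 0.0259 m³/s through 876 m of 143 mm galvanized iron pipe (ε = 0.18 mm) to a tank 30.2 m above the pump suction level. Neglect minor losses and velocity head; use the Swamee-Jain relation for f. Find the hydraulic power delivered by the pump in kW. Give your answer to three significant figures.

V = 4Q/(πD²) = 1.613 m/s; Re = 1.73×10^5; ε/D = 0.00126; f = 0.02233
h_f = f(L/D)V²/2g = 18.13 m
Total head H = z + h_f = 30.2 + 18.13 = 48.33 m
P_hyd = ρgQH = 999.4·9.81·0.0259·48.33 = 12.27 kW

P_hyd ≈ 12.3 kW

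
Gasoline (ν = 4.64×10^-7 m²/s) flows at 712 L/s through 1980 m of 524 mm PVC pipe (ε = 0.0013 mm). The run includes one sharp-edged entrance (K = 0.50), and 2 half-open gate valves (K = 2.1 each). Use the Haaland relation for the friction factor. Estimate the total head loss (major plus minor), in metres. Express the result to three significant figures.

V = 4Q/(πD²) = 3.302 m/s; V²/2g = 0.5556 m
Re = 3.73×10^6, ε/D = 2.48×10^-6 → f = 0.009496 (Haaland)
Major: h_f = f(L/D)·V²/2g = 0.009496·3779·0.5556 = 19.94 m
Minor: ΣK = 4.70; h_m = ΣK·V²/2g = 2.611 m
Total H_L = 19.94 + 2.611 = 22.55 m

H_L ≈ 22.5 m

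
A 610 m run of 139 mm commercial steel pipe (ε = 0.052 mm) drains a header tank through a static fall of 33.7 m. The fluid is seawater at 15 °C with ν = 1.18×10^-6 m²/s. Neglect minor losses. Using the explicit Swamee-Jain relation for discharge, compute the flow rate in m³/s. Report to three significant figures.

Swamee-Jain (Type II): Q = -0.965·√(gD⁵h_f/L)·ln[ε/(3.7D) + √(3.17ν²L/(gD³h_f))]
√(gD⁵h_f/L) = √(9.81·0.139⁵·33.7/610) = 0.005303
ε/(3.7D) = 1.01×10^-4; √(3.17ν²L/(gD³h_f)) = 5.51×10^-5
Q = -0.965·0.005303·ln(1.562×10^-4) = 0.04485 m³/s
Check: V = 2.96 m/s, Re = 3.48×10^5, f = 0.01735, h_f = 33.9 m ≈ 33.7 m ✓

Q ≈ 0.0449 m³/s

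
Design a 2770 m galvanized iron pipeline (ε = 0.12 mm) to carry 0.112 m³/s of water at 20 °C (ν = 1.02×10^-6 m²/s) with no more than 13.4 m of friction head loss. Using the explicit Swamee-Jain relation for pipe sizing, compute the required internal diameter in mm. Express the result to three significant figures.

D ≈ 331 mm

Swamee-Jain (Type III): D = 0.66·[ε^1.25·(LQ²/(gh_f))^4.75 + ν·Q^9.4·(L/(gh_f))^5.2]^0.04
LQ²/(gh_f) = 0.2643; L/(gh_f) = 21.07
Term 1 = ε^1.25·(…)^4.75 = 2.26×10^-8; Term 2 = ν·Q^9.4·(…)^5.2 = 9.01×10^-9
D = 0.66·(2.26×10^-8 + 9.01×10^-9)^0.04 = 0.3308 m = 331 mm
Check: V = 1.30 m/s, Re = 4.23×10^5, f = 0.01704, h_f = 12.4 m ≈ 13.4 m ✓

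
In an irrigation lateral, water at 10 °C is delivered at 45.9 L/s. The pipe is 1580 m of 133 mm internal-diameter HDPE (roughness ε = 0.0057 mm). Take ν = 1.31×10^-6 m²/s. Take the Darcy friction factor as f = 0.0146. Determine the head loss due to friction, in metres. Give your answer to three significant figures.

V = 4Q/(πD²) = 4·0.0459/(π·0.133²) = 3.304 m/s
h_f = f(L/D)V²/(2g) = 0.01460·(1580/0.133)·3.304²/(2·9.81) = 96.49 m

h_f ≈ 96.5 m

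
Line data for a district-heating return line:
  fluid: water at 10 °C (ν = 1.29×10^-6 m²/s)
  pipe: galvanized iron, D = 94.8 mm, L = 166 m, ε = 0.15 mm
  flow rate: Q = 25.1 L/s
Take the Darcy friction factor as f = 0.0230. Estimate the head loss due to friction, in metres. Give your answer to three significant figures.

h_f ≈ 26.0 m

V = 4Q/(πD²) = 4·0.0251/(π·0.0948²) = 3.556 m/s
h_f = f(L/D)V²/(2g) = 0.02300·(166/0.0948)·3.556²/(2·9.81) = 25.96 m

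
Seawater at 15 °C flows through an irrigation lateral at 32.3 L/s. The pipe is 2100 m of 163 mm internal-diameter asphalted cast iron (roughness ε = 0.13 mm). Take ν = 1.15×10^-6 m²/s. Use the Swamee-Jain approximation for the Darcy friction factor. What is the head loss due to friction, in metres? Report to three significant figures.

V = 4Q/(πD²) = 4·0.0323/(π·0.163²) = 1.548 m/s
Re = VD/ν = 1.548·0.163/1.15×10^-6 = 2.19×10^5 → turbulent
ε/D = 0.13/163 = 7.98×10^-4
Swamee-Jain: f = 0.02023
h_f = f(L/D)V²/(2g) = 0.02023·(2100/0.163)·1.548²/(2·9.81) = 31.82 m

h_f ≈ 31.8 m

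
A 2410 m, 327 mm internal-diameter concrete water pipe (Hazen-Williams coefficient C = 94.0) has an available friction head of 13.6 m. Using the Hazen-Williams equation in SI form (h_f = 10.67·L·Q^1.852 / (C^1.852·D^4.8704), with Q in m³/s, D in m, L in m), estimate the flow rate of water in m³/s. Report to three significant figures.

Q ≈ 0.0846 m³/s

Rearranging: Q = [h_f·C^1.852·D^4.8704 / (10.67·L)]^(1/1.852)
Q = [13.6·94.0^1.852·0.327^4.8704 / (10.67·2410)]^0.540 = 0.08457 m³/s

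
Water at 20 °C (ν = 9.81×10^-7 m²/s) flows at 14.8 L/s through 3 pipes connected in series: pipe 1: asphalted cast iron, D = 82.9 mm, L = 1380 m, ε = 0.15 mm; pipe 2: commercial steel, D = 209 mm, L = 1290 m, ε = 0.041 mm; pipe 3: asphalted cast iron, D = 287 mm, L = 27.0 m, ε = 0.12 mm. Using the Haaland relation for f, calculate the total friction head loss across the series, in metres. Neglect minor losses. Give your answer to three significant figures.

H ≈ 152 m

Pipe 1: V = 2.742 m/s, Re = 2.32×10^5, ε/D = 0.00181, f = 0.02358, h_1 = f(L/D)V²/2g = 150.4 m
Pipe 2: V = 0.4314 m/s, Re = 9.19×10^4, ε/D = 1.96×10^-4, f = 0.01899, h_2 = f(L/D)V²/2g = 1.112 m
Pipe 3: V = 0.2288 m/s, Re = 6.69×10^4, ε/D = 4.18×10^-4, f = 0.02094, h_3 = f(L/D)V²/2g = 0.005254 m
Series → Q common, losses add: H = Σh = 151.6 m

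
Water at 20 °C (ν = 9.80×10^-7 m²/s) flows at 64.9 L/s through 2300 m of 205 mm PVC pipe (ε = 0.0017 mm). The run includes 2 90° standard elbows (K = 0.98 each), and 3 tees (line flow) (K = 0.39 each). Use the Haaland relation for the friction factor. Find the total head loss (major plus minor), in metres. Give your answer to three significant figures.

V = 4Q/(πD²) = 1.966 m/s; V²/2g = 0.1971 m
Re = 4.11×10^5, ε/D = 8.29×10^-6 → f = 0.01361 (Haaland)
Major: h_f = f(L/D)·V²/2g = 0.01361·11220·0.1971 = 30.10 m
Minor: ΣK = 3.13; h_m = ΣK·V²/2g = 0.6168 m
Total H_L = 30.10 + 0.6168 = 30.71 m

H_L ≈ 30.7 m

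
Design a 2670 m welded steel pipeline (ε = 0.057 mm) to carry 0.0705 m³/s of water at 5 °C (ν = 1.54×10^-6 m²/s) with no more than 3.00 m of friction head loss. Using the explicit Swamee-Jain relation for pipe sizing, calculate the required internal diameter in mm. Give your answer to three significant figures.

Swamee-Jain (Type III): D = 0.66·[ε^1.25·(LQ²/(gh_f))^4.75 + ν·Q^9.4·(L/(gh_f))^5.2]^0.04
LQ²/(gh_f) = 0.4509; L/(gh_f) = 90.72
Term 1 = ε^1.25·(…)^4.75 = 1.13×10^-7; Term 2 = ν·Q^9.4·(…)^5.2 = 3.47×10^-7
D = 0.66·(1.13×10^-7 + 3.47×10^-7)^0.04 = 0.3682 m = 368 mm
Check: V = 0.662 m/s, Re = 1.58×10^5, f = 0.01740, h_f = 2.82 m ≈ 3.00 m ✓

D ≈ 368 mm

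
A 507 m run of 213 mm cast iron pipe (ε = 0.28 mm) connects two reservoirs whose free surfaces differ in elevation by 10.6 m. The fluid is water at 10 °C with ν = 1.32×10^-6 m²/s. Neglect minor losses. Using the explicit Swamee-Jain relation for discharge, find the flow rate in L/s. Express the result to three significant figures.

Swamee-Jain (Type II): Q = -0.965·√(gD⁵h_f/L)·ln[ε/(3.7D) + √(3.17ν²L/(gD³h_f))]
√(gD⁵h_f/L) = √(9.81·0.213⁵·10.6/507) = 0.009483
ε/(3.7D) = 3.55×10^-4; √(3.17ν²L/(gD³h_f)) = 5.28×10^-5
Q = -0.965·0.009483·ln(4.081×10^-4) = 0.07141 m³/s
Check: V = 2.00 m/s, Re = 3.23×10^5, f = 0.02190, h_f = 10.7 m ≈ 10.6 m ✓

Q ≈ 71.4 L/s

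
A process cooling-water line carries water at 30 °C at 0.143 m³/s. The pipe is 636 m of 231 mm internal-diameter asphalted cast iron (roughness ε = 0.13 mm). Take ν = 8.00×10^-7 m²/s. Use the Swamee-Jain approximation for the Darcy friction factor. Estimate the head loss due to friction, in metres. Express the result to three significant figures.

h_f ≈ 28.9 m

V = 4Q/(πD²) = 4·0.143/(π·0.231²) = 3.412 m/s
Re = VD/ν = 3.412·0.231/8.00×10^-7 = 9.85×10^5 → turbulent
ε/D = 0.13/231 = 5.63×10^-4
Swamee-Jain: f = 0.01772
h_f = f(L/D)V²/(2g) = 0.01772·(636/0.231)·3.412²/(2·9.81) = 28.95 m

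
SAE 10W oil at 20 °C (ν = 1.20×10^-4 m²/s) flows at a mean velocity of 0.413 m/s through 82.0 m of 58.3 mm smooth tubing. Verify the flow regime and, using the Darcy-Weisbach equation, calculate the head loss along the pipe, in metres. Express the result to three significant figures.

h_f ≈ 3.90 m

Re = VD/ν = 0.413·0.05830/1.20×10^-4 = 201 → laminar (Re < 2300)
f = 64/Re = 0.3190
h_f = f(L/D)V²/(2g) = 0.3190·(82.0/0.05830)·0.413²/(2·9.81) = 3.900 m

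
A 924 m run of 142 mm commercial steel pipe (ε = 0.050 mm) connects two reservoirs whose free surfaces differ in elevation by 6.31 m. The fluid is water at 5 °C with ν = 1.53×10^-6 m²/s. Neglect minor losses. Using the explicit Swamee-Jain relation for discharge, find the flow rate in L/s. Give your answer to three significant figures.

Q ≈ 15.4 L/s

Swamee-Jain (Type II): Q = -0.965·√(gD⁵h_f/L)·ln[ε/(3.7D) + √(3.17ν²L/(gD³h_f))]
√(gD⁵h_f/L) = √(9.81·0.142⁵·6.31/924) = 0.001967
ε/(3.7D) = 9.52×10^-5; √(3.17ν²L/(gD³h_f)) = 1.97×10^-4
Q = -0.965·0.001967·ln(2.919×10^-4) = 0.01545 m³/s
Check: V = 0.975 m/s, Re = 9.05×10^4, f = 0.02004, h_f = 6.32 m ≈ 6.31 m ✓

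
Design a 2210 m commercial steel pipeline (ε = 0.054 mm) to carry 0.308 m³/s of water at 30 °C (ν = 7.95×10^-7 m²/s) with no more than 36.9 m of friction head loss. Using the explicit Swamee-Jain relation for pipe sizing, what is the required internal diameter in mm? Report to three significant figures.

Swamee-Jain (Type III): D = 0.66·[ε^1.25·(LQ²/(gh_f))^4.75 + ν·Q^9.4·(L/(gh_f))^5.2]^0.04
LQ²/(gh_f) = 0.5792; L/(gh_f) = 6.105
Term 1 = ε^1.25·(…)^4.75 = 3.46×10^-7; Term 2 = ν·Q^9.4·(…)^5.2 = 1.51×10^-7
D = 0.66·(3.46×10^-7 + 1.51×10^-7)^0.04 = 0.3693 m = 369 mm
Check: V = 2.88 m/s, Re = 1.34×10^6, f = 0.01389, h_f = 35.0 m ≈ 36.9 m ✓

D ≈ 369 mm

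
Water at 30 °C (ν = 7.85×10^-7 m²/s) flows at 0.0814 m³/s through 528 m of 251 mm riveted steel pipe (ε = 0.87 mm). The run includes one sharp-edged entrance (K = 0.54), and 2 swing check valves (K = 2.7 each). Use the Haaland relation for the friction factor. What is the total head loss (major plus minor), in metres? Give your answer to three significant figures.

H_L ≈ 8.81 m

V = 4Q/(πD²) = 1.645 m/s; V²/2g = 0.1379 m
Re = 5.26×10^5, ε/D = 0.00347 → f = 0.02753 (Haaland)
Major: h_f = f(L/D)·V²/2g = 0.02753·2104·0.1379 = 7.987 m
Minor: ΣK = 5.94; h_m = ΣK·V²/2g = 0.8193 m
Total H_L = 7.987 + 0.8193 = 8.806 m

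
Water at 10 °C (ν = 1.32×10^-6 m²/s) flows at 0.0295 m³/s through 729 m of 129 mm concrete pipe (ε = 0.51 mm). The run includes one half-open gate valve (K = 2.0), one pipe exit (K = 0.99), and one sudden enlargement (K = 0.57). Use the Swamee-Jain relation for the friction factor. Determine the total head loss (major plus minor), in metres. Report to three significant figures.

V = 4Q/(πD²) = 2.257 m/s; V²/2g = 0.2597 m
Re = 2.21×10^5, ε/D = 0.00395 → f = 0.02899 (Swamee-Jain)
Major: h_f = f(L/D)·V²/2g = 0.02899·5651·0.2597 = 42.54 m
Minor: ΣK = 3.56; h_m = ΣK·V²/2g = 0.9244 m
Total H_L = 42.54 + 0.9244 = 43.47 m

H_L ≈ 43.5 m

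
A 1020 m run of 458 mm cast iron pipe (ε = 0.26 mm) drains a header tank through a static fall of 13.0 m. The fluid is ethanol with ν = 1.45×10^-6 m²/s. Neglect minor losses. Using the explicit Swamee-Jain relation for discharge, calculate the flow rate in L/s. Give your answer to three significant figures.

Swamee-Jain (Type II): Q = -0.965·√(gD⁵h_f/L)·ln[ε/(3.7D) + √(3.17ν²L/(gD³h_f))]
√(gD⁵h_f/L) = √(9.81·0.458⁵·13.0/1020) = 0.05020
ε/(3.7D) = 1.53×10^-4; √(3.17ν²L/(gD³h_f)) = 2.36×10^-5
Q = -0.965·0.05020·ln(1.770×10^-4) = 0.4185 m³/s
Check: V = 2.54 m/s, Re = 8.02×10^5, f = 0.01786, h_f = 13.1 m ≈ 13.0 m ✓

Q ≈ 418 L/s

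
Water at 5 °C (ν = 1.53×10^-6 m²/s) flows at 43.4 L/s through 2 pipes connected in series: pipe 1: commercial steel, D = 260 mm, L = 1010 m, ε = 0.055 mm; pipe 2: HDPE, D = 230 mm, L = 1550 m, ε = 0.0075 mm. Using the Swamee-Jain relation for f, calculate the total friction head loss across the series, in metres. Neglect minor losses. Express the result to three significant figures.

H ≈ 8.60 m

Pipe 1: V = 0.8174 m/s, Re = 1.39×10^5, ε/D = 2.12×10^-4, f = 0.01810, h_1 = f(L/D)V²/2g = 2.395 m
Pipe 2: V = 1.045 m/s, Re = 1.57×10^5, ε/D = 3.26×10^-5, f = 0.01655, h_2 = f(L/D)V²/2g = 6.202 m
Series → Q common, losses add: H = Σh = 8.597 m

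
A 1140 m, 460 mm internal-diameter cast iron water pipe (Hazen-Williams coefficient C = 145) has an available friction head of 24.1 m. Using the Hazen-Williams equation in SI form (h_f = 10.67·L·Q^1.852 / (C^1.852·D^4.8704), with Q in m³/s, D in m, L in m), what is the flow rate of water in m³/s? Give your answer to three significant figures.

Rearranging: Q = [h_f·C^1.852·D^4.8704 / (10.67·L)]^(1/1.852)
Q = [24.1·145^1.852·0.460^4.8704 / (10.67·1140)]^0.540 = 0.6531 m³/s

Q ≈ 0.653 m³/s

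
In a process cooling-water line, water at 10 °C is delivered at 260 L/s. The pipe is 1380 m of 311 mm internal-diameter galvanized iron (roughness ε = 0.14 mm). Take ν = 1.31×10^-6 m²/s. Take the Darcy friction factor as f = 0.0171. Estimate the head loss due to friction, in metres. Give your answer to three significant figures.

h_f ≈ 45.3 m

V = 4Q/(πD²) = 4·0.260/(π·0.311²) = 3.423 m/s
h_f = f(L/D)V²/(2g) = 0.01710·(1380/0.311)·3.423²/(2·9.81) = 45.30 m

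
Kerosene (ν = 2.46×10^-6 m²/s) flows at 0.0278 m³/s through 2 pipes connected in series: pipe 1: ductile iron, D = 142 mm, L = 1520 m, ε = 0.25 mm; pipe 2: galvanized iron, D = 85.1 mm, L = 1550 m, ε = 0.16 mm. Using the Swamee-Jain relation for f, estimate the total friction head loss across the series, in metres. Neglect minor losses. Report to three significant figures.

H ≈ 581 m

Pipe 1: V = 1.755 m/s, Re = 1.01×10^5, ε/D = 0.00176, f = 0.02467, h_1 = f(L/D)V²/2g = 41.47 m
Pipe 2: V = 4.888 m/s, Re = 1.69×10^5, ε/D = 0.00188, f = 0.02431, h_2 = f(L/D)V²/2g = 539.2 m
Series → Q common, losses add: H = Σh = 580.6 m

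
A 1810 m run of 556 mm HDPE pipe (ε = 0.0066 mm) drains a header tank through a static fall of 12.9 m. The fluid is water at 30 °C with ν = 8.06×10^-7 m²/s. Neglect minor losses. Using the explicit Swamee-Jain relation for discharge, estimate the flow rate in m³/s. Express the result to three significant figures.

Q ≈ 0.648 m³/s

Swamee-Jain (Type II): Q = -0.965·√(gD⁵h_f/L)·ln[ε/(3.7D) + √(3.17ν²L/(gD³h_f))]
√(gD⁵h_f/L) = √(9.81·0.556⁵·12.9/1810) = 0.06095
ε/(3.7D) = 3.21×10^-6; √(3.17ν²L/(gD³h_f)) = 1.31×10^-5
Q = -0.965·0.06095·ln(1.630×10^-5) = 0.6484 m³/s
Check: V = 2.67 m/s, Re = 1.84×10^6, f = 0.01092, h_f = 12.9 m ≈ 12.9 m ✓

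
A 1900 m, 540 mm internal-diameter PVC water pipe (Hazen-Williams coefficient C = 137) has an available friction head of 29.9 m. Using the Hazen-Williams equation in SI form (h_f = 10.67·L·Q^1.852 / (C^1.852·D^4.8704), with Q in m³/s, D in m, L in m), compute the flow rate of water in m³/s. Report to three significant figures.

Rearranging: Q = [h_f·C^1.852·D^4.8704 / (10.67·L)]^(1/1.852)
Q = [29.9·137^1.852·0.540^4.8704 / (10.67·1900)]^0.540 = 0.8021 m³/s

Q ≈ 0.802 m³/s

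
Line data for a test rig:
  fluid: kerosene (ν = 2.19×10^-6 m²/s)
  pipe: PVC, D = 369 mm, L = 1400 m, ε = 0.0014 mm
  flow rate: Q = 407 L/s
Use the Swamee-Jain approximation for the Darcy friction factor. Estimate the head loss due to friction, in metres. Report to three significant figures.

V = 4Q/(πD²) = 4·0.407/(π·0.369²) = 3.806 m/s
Re = VD/ν = 3.806·0.369/2.19×10^-6 = 6.41×10^5 → turbulent
ε/D = 0.0014/369 = 3.79×10^-6
Swamee-Jain: f = 0.01260
h_f = f(L/D)V²/(2g) = 0.01260·(1400/0.369)·3.806²/(2·9.81) = 35.29 m

h_f ≈ 35.3 m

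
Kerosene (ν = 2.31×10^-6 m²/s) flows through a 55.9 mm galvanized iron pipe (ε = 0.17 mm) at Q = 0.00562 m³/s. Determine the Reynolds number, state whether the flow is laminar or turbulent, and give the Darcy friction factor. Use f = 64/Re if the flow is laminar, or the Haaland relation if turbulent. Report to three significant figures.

Re ≈ 5.54×10^4; turbulent; f ≈ 0.0283

V = 4Q/(πD²) = 2.290 m/s
Re = VD/ν = 2.290·0.0559/2.31×10^-6 = 5.54×10^4
Re > 4000 → turbulent; ε/D = 0.00304
Haaland: f = 0.02834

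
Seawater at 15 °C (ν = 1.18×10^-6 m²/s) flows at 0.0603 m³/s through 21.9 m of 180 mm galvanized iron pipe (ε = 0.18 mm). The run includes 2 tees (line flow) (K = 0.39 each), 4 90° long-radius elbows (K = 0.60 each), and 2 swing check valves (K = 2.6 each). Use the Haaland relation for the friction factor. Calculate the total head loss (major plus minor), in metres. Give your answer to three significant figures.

V = 4Q/(πD²) = 2.370 m/s; V²/2g = 0.2862 m
Re = 3.61×10^5, ε/D = 0.00100 → f = 0.02039 (Haaland)
Major: h_f = f(L/D)·V²/2g = 0.02039·121.7·0.2862 = 0.7099 m
Minor: ΣK = 8.38; h_m = ΣK·V²/2g = 2.398 m
Total H_L = 0.7099 + 2.398 = 3.108 m

H_L ≈ 3.11 m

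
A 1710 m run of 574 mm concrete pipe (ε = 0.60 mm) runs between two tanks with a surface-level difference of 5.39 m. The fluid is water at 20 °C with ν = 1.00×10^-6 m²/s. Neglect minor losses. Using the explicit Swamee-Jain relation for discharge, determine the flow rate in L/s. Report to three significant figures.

Q ≈ 343 L/s

Swamee-Jain (Type II): Q = -0.965·√(gD⁵h_f/L)·ln[ε/(3.7D) + √(3.17ν²L/(gD³h_f))]
√(gD⁵h_f/L) = √(9.81·0.574⁵·5.39/1710) = 0.04389
ε/(3.7D) = 2.83×10^-4; √(3.17ν²L/(gD³h_f)) = 2.33×10^-5
Q = -0.965·0.04389·ln(3.058×10^-4) = 0.3428 m³/s
Check: V = 1.32 m/s, Re = 7.60×10^5, f = 0.02034, h_f = 5.42 m ≈ 5.39 m ✓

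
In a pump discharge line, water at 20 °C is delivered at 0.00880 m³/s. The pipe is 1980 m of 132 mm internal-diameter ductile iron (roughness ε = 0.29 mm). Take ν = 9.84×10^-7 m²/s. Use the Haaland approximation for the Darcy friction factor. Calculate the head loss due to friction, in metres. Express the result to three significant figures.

V = 4Q/(πD²) = 4·0.00880/(π·0.132²) = 0.6431 m/s
Re = VD/ν = 0.6431·0.132/9.84×10^-7 = 8.63×10^4 → turbulent
ε/D = 0.29/132 = 0.00220
Haaland: f = 0.02570
h_f = f(L/D)V²/(2g) = 0.02570·(1980/0.132)·0.6431²/(2·9.81) = 8.124 m

h_f ≈ 8.12 m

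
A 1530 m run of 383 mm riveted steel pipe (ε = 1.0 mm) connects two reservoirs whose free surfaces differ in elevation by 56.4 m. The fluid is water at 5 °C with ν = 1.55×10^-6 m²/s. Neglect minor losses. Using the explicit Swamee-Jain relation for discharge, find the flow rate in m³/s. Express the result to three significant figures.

Q ≈ 0.381 m³/s

Swamee-Jain (Type II): Q = -0.965·√(gD⁵h_f/L)·ln[ε/(3.7D) + √(3.17ν²L/(gD³h_f))]
√(gD⁵h_f/L) = √(9.81·0.383⁵·56.4/1530) = 0.05459
ε/(3.7D) = 7.06×10^-4; √(3.17ν²L/(gD³h_f)) = 1.94×10^-5
Q = -0.965·0.05459·ln(7.250×10^-4) = 0.3808 m³/s
Check: V = 3.31 m/s, Re = 8.17×10^5, f = 0.02544, h_f = 56.6 m ≈ 56.4 m ✓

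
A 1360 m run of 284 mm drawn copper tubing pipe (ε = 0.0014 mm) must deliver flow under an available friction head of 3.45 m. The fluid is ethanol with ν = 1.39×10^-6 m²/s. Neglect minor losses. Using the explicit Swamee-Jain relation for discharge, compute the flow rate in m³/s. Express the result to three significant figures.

Q ≈ 0.0599 m³/s

Swamee-Jain (Type II): Q = -0.965·√(gD⁵h_f/L)·ln[ε/(3.7D) + √(3.17ν²L/(gD³h_f))]
√(gD⁵h_f/L) = √(9.81·0.284⁵·3.45/1360) = 0.006781
ε/(3.7D) = 1.33×10^-6; √(3.17ν²L/(gD³h_f)) = 1.04×10^-4
Q = -0.965·0.006781·ln(1.050×10^-4) = 0.05995 m³/s
Check: V = 0.946 m/s, Re = 1.93×10^5, f = 0.01568, h_f = 3.43 m ≈ 3.45 m ✓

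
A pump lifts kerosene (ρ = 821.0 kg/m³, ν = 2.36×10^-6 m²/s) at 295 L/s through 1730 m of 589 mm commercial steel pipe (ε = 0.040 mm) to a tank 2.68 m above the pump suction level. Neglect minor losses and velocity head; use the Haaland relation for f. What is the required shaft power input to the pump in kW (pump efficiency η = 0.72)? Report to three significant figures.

P_shaft ≈ 17.6 kW

V = 4Q/(πD²) = 1.083 m/s; Re = 2.70×10^5; ε/D = 6.79×10^-5; f = 0.01519
h_f = f(L/D)V²/2g = 2.665 m
Total head H = z + h_f = 2.68 + 2.665 = 5.345 m
P_hyd = ρgQH = 821.0·9.81·0.295·5.345 = 12.70 kW
P_shaft = P_hyd/η = 12.70/0.72 = 17.64 kW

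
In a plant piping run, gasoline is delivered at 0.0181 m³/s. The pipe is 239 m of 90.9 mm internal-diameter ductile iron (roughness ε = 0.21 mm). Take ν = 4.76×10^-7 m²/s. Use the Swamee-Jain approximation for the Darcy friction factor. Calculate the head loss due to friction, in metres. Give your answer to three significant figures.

V = 4Q/(πD²) = 4·0.0181/(π·0.0909²) = 2.789 m/s
Re = VD/ν = 2.789·0.0909/4.76×10^-7 = 5.33×10^5 → turbulent
ε/D = 0.21/90.9 = 0.00231
Swamee-Jain: f = 0.02476
h_f = f(L/D)V²/(2g) = 0.02476·(239/0.0909)·2.789²/(2·9.81) = 25.81 m

h_f ≈ 25.8 m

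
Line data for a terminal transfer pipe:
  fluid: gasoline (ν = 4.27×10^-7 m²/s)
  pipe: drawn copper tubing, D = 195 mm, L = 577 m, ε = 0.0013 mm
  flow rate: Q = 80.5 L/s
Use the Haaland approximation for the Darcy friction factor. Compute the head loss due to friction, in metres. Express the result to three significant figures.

h_f ≈ 12.4 m

V = 4Q/(πD²) = 4·0.0805/(π·0.195²) = 2.695 m/s
Re = VD/ν = 2.695·0.195/4.27×10^-7 = 1.23×10^6 → turbulent
ε/D = 0.0013/195 = 6.67×10^-6
Haaland: f = 0.01133
h_f = f(L/D)V²/(2g) = 0.01133·(577/0.195)·2.695²/(2·9.81) = 12.41 m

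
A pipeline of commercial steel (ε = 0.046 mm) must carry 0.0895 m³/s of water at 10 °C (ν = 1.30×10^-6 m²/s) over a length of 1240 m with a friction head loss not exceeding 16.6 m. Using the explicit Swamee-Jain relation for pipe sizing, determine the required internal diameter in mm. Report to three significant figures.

D ≈ 242 mm

Swamee-Jain (Type III): D = 0.66·[ε^1.25·(LQ²/(gh_f))^4.75 + ν·Q^9.4·(L/(gh_f))^5.2]^0.04
LQ²/(gh_f) = 0.06099; L/(gh_f) = 7.615
Term 1 = ε^1.25·(…)^4.75 = 6.44×10^-12; Term 2 = ν·Q^9.4·(…)^5.2 = 7.01×10^-12
D = 0.66·(6.44×10^-12 + 7.01×10^-12)^0.04 = 0.2425 m = 242 mm
Check: V = 1.94 m/s, Re = 3.61×10^5, f = 0.01590, h_f = 15.6 m ≈ 16.6 m ✓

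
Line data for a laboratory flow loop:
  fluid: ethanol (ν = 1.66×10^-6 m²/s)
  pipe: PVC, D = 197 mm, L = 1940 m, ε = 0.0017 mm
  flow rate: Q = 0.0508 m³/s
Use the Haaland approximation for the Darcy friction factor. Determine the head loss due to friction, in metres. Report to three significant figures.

h_f ≈ 21.7 m

V = 4Q/(πD²) = 4·0.0508/(π·0.197²) = 1.667 m/s
Re = VD/ν = 1.667·0.197/1.66×10^-6 = 1.98×10^5 → turbulent
ε/D = 0.0017/197 = 8.63×10^-6
Haaland: f = 0.01558
h_f = f(L/D)V²/(2g) = 0.01558·(1940/0.197)·1.667²/(2·9.81) = 21.73 m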